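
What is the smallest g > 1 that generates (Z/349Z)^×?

φ(349) = 349 − 1 = 348 = 2^2 · 3 · 29.
Test candidates g = 2, 3, … against the prime factors q ∈ {2, 3, 29} of φ(349): g is a generator iff g^(348/q) ≢ 1 for every such q.
g = 2: 2^174 ≡ 348; 2^116 ≡ 226; 2^12 ≡ 257 — none is 1, so 2 is a primitive root.
Hence the least primitive root of 349 is 2.

2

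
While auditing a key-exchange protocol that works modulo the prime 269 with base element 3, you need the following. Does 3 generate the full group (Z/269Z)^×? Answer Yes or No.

Yes

φ(269) = 269 − 1 = 268 = 2^2 · 67.
It suffices to check that the order of 3 is not a proper divisor of 268: compute 3^(268/q) for q ∈ {2, 67}.
3^134 ≡ 268 (mod 269)  [q = 2: ≢ 1 ✓]
3^4 ≡ 81 (mod 269)  [q = 67: ≢ 1 ✓]
Every test exponent gives a nontrivial residue, hence 3 generates the full group.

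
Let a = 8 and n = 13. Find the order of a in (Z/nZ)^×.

4

By Lagrange's theorem, ord_13(8) divides φ(13) = 13 − 1 = 12 = 2^2 · 3.
Divisors of 12: 1, 2, 3, 4, 6, 12.
Compute 8^d (mod 13) for the divisors d until we hit 1:
8^1 ≡ 8
8^2 ≡ 12
8^3 ≡ 5
8^4 ≡ 1
Therefore the multiplicative order of 8 modulo 13 is 4.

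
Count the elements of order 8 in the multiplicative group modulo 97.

4

φ(97) = 97 − 1 = 96 = 2^5 · 3.
(Z/97Z)^× is cyclic (|G| = 96); a cyclic group of order m has exactly φ(d) elements of each order d | m, and none otherwise.
8 = 2^3 divides 96, and φ(8) = 4.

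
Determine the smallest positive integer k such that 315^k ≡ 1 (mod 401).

25

By Lagrange's theorem, ord_401(315) divides φ(401) = 401 − 1 = 400 = 2^4 · 5^2.
Divisors of 400: 1, 2, 4, 5, 8, 10, 16, 20, 25, 40, 50, 80, 100, 200, 400.
Compute 315^d (mod 401) for the divisors d until we hit 1:
315^1 ≡ 315
315^2 ≡ 178
315^4 ≡ 5
315^5 ≡ 372
315^8 ≡ 25
315^10 ≡ 39
315^16 ≡ 224
315^20 ≡ 318
315^25 ≡ 1
Therefore the multiplicative order of 315 modulo 401 is 25.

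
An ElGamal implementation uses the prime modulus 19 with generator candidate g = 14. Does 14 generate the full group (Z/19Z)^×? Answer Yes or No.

Yes

φ(19) = 19 − 1 = 18 = 2 · 3^2.
14 is a primitive root mod 19 iff 14^(φ(19)/q) ≢ 1 for every prime q | φ(19), i.e. q ∈ {2, 3}.
14^9 ≡ 18 (mod 19)  [q = 2: ≢ 1 ✓]
14^6 ≡ 7 (mod 19)  [q = 3: ≢ 1 ✓]
None equal 1, so ord_19(14) = 18: 14 is a primitive root.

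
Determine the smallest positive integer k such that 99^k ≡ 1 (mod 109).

Since 99 ∈ (Z/109Z)^×, its order divides φ(109) = 109 − 1 = 108 = 2^2 · 3^3.
Divisors of 108: 1, 2, 3, 4, 6, 9, 12, 18, 27, 36, 54, 108.
Evaluate successive powers at the divisors of 108:
99^1 ≡ 99 (mod 109)
99^2 ≡ 100 (mod 109)
99^3 ≡ 90 (mod 109)
99^4 ≡ 81 (mod 109)
99^6 ≡ 34 (mod 109)
99^9 ≡ 8 (mod 109)
99^12 ≡ 66 (mod 109)
99^18 ≡ 64 (mod 109)
99^27 ≡ 76 (mod 109)
99^36 ≡ 63 (mod 109)
99^54 ≡ 108 (mod 109)
99^108 ≡ 1 (mod 109) ✓
Hence ord(99) = 108.

108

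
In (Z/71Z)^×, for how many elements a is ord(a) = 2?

1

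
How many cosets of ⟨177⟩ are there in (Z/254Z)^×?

6

The order of 177 must divide φ(254) = φ(2)·φ(127) = 1·126 = 126 = 2 · 3^2 · 7.
Divisors of 126: 1, 2, 3, 6, 7, 9, 14, 18, 21, 42, 63, 126.
Test each divisor d:
177^1 ≡ 177
177^2 ≡ 87
177^3 ≡ 159
177^6 ≡ 135
177^7 ≡ 19
177^9 ≡ 129
177^14 ≡ 107
177^18 ≡ 131
177^21 ≡ 1
Thus |⟨177⟩| = ord(177) = 21.
Index = |(Z/254Z)^×| / |⟨177⟩| = 126 / 21 = 6.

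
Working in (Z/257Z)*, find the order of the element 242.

The order of 242 must divide φ(257) = 257 − 1 = 256 = 2^8.
Divisors of 256: 1, 2, 4, 8, 16, 32, 64, 128, 256.
Evaluate successive powers at the divisors of 256:
242^1 ≡ 242 (mod 257)
242^2 ≡ 225 (mod 257)
242^4 ≡ 253 (mod 257)
242^8 ≡ 16 (mod 257)
242^16 ≡ 256 (mod 257)
242^32 ≡ 1 (mod 257) ✓
Therefore the multiplicative order of 242 modulo 257 is 32.

32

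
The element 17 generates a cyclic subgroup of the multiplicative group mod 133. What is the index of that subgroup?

6

ord(17) | φ(133) = φ(7·19) = (7−1)·(19−1) = 6·18 = 108 = 2^2 · 3^3.
Divisors of 108: 1, 2, 3, 4, 6, 9, 12, 18, 27, 36, 54, 108.
Check 17^d mod 133 for each divisor in increasing order:
17^1 ≡ 17 (mod 133)
17^2 ≡ 23 (mod 133)
17^3 ≡ 125 (mod 133)
17^4 ≡ 130 (mod 133)
17^6 ≡ 64 (mod 133)
17^9 ≡ 20 (mod 133)
17^12 ≡ 106 (mod 133)
17^18 ≡ 1 (mod 133) ✓
So ord_133(17) = 18, hence |⟨17⟩| = 18.
The index is φ(133) / ord(17) = 108 / 18 = 6.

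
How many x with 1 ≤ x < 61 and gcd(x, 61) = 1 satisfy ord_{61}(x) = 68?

0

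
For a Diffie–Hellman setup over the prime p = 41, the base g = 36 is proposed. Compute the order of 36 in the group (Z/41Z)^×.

20

ord(36) | φ(41) = 41 − 1 = 40 = 2^3 · 5.
Divisors of 40: 1, 2, 4, 5, 8, 10, 20, 40.
Test each divisor d:
36^1 ≡ 36 (mod 41)
36^2 ≡ 25 (mod 41)
36^4 ≡ 10 (mod 41)
36^5 ≡ 32 (mod 41)
36^8 ≡ 18 (mod 41)
36^10 ≡ 40 (mod 41)
36^20 ≡ 1 (mod 41) ✓
The smallest such exponent is 20, so the order of 36 is 20.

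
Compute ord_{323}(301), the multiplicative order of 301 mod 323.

Since 301 ∈ (Z/323Z)^×, its order divides φ(323) = φ(17·19) = (17−1)·(19−1) = 16·18 = 288 = 2^5 · 3^2.
Divisors of 288: 1, 2, 3, 4, 6, 8, 9, 12, 16, 18, 24, 32, 36, 48, 72, 96, 144, 288.
Compute 301^d (mod 323) for the divisors d until we hit 1:
301^1 ≡ 301 (mod 323)
301^2 ≡ 161 (mod 323)
301^3 ≡ 11 (mod 323)
301^4 ≡ 81 (mod 323)
301^6 ≡ 121 (mod 323)
301^8 ≡ 101 (mod 323)
301^9 ≡ 39 (mod 323)
301^12 ≡ 106 (mod 323)
301^16 ≡ 188 (mod 323)
301^18 ≡ 229 (mod 323)
301^24 ≡ 254 (mod 323)
301^32 ≡ 137 (mod 323)
301^36 ≡ 115 (mod 323)
301^48 ≡ 239 (mod 323)
301^72 ≡ 305 (mod 323)
301^96 ≡ 273 (mod 323)
301^144 ≡ 1 (mod 323) ✓
Hence ord(301) = 144.

144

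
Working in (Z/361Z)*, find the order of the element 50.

ord(50) | φ(361) = φ(19^2) = 19·(19−1) = 342 = 2 · 3^2 · 19.
Divisors of 342: 1, 2, 3, 6, 9, 18, 19, 38, 57, 114, 171, 342.
Test each divisor d:
50^1 ≡ 50
50^2 ≡ 334
50^3 ≡ 94
50^6 ≡ 172
50^9 ≡ 284
50^18 ≡ 153
50^19 ≡ 69
50^38 ≡ 68
50^57 ≡ 360
50^114 ≡ 1
So ord_361(50) = 114.

114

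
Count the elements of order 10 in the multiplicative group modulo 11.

4

φ(11) = 11 − 1 = 10 = 2 · 5.
In a cyclic group of order 10, there are φ(d) elements of order d for each divisor d of 10, and zero for non-divisors.
10 = 2 · 5 divides 10, and φ(10) = 4.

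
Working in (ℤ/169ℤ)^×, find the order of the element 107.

39

Since 107 ∈ (Z/169Z)^×, its order divides φ(169) = φ(13^2) = 13·(13−1) = 156 = 2^2 · 3 · 13.
Divisors of 156: 1, 2, 3, 4, 6, 12, 13, 26, 39, 52, 78, 156.
Test each divisor d:
107^1 ≡ 107
107^2 ≡ 126
107^3 ≡ 131
107^4 ≡ 159
107^6 ≡ 92
107^12 ≡ 14
107^13 ≡ 146
107^26 ≡ 22
107^39 ≡ 1
So ord_169(107) = 39.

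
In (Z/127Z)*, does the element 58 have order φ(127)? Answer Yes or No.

Yes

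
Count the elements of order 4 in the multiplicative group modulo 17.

2

φ(17) = 17 − 1 = 16 = 2^4.
Since (Z/17Z)^× is cyclic of order 16, the number of elements of order d is φ(d) when d | 16 and 0 otherwise.
4 = 2^2 divides 16, and φ(4) = 2.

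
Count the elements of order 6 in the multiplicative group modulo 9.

2

φ(9) = φ(3^2) = 3·(3−1) = 6 = 2 · 3.
In a cyclic group of order 6, there are φ(d) elements of order d for each divisor d of 6, and zero for non-divisors.
6 = 2 · 3 divides 6, and φ(6) = 2.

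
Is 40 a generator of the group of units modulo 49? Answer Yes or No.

Yes

φ(49) = φ(7^2) = 7·(7−1) = 42 = 2 · 3 · 7.
40 is a primitive root mod 49 iff 40^(φ(49)/q) ≢ 1 for every prime q | φ(49), i.e. q ∈ {2, 3, 7}.
40^21 ≡ 48 (mod 49)  [q = 2: ≢ 1 ✓]
40^14 ≡ 18 (mod 49)  [q = 3: ≢ 1 ✓]
40^6 ≡ 36 (mod 49)  [q = 7: ≢ 1 ✓]
Every test exponent gives a nontrivial residue, hence 40 generates the full group.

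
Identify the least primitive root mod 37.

2

φ(37) = 37 − 1 = 36 = 2^2 · 3^2.
Test candidates g = 2, 3, … against the prime factors q ∈ {2, 3} of φ(37): g is a generator iff g^(36/q) ≢ 1 for every such q.
g = 2: 2^18 ≡ 36; 2^12 ≡ 26 — none is 1, so 2 is a primitive root.
The smallest primitive root modulo 37 is 2.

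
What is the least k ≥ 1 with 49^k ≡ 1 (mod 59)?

29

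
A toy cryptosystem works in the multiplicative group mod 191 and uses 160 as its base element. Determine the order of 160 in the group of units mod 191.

By Lagrange's theorem, ord_191(160) divides φ(191) = 191 − 1 = 190 = 2 · 5 · 19.
Divisors of 190: 1, 2, 5, 10, 19, 38, 95, 190.
Check 160^d mod 191 for each divisor in increasing order:
160^1 ≡ 160 (mod 191)
160^2 ≡ 6 (mod 191)
160^5 ≡ 30 (mod 191)
160^10 ≡ 136 (mod 191)
160^19 ≡ 1 (mod 191) ✓
So ord_191(160) = 19.

19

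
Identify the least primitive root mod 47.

φ(47) = 47 − 1 = 46 = 2 · 23.
g is a primitive root iff g^(46/q) ≢ 1 (mod 47) for each prime q ∈ {2, 23}.
g = 2: 2^23 ≡ 1 — hits 1, so not a primitive root.
g = 3: 3^23 ≡ 1 — hits 1, so not a primitive root.
g = 4: 4^23 ≡ 1 — hits 1, so not a primitive root.
g = 5: 5^23 ≡ 46; 5^2 ≡ 25 — none is 1, so 5 is a primitive root.
So 5 is the smallest generator of (Z/47Z)^×.

5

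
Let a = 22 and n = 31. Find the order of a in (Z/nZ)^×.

Since 22 ∈ (Z/31Z)^×, its order divides φ(31) = 31 − 1 = 30 = 2 · 3 · 5.
Divisors of 30: 1, 2, 3, 5, 6, 10, 15, 30.
Evaluate successive powers at the divisors of 30:
22^1 ≡ 22 (mod 31)
22^2 ≡ 19 (mod 31)
22^3 ≡ 15 (mod 31)
22^5 ≡ 6 (mod 31)
22^6 ≡ 8 (mod 31)
22^10 ≡ 5 (mod 31)
22^15 ≡ 30 (mod 31)
22^30 ≡ 1 (mod 31) ✓
So ord_31(22) = 30.

30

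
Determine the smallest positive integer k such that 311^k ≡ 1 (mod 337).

ord(311) | φ(337) = 337 − 1 = 336 = 2^4 · 3 · 7.
Divisors of 336: 1, 2, 3, 4, 6, 7, 8, 12, 14, 16, 21, 24, 28, 42, 48, 56, 84, 112, 168, 336.
Compute 311^d (mod 337) for the divisors d until we hit 1:
311^1 ≡ 311
311^2 ≡ 2
311^3 ≡ 285
311^4 ≡ 4
311^6 ≡ 8
311^7 ≡ 129
311^8 ≡ 16
311^12 ≡ 64
311^14 ≡ 128
311^16 ≡ 256
311^21 ≡ 336
311^24 ≡ 52
311^28 ≡ 208
311^42 ≡ 1
The smallest such exponent is 42, so the order of 311 is 42.

42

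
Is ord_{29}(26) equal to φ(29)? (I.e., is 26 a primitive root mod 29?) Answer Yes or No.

φ(29) = 29 − 1 = 28 = 2^2 · 7.
An element g generates (Z/29Z)^× iff g^(28/q) ≢ 1 (mod 29) for each prime q ∈ {2, 7}.
26^14 ≡ 28 (mod 29)  [q = 2: ≢ 1 ✓]
26^4 ≡ 23 (mod 29)  [q = 7: ≢ 1 ✓]
None equal 1, so ord_29(26) = 28: 26 is a primitive root.

Yes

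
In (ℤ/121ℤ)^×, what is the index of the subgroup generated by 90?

ord(90) | φ(121) = φ(11^2) = 11·(11−1) = 110 = 2 · 5 · 11.
Divisors of 110: 1, 2, 5, 10, 11, 22, 55, 110.
Compute 90^d (mod 121) for the divisors d until we hit 1:
90^1 ≡ 90 (mod 121)
90^2 ≡ 114 (mod 121)
90^5 ≡ 54 (mod 121)
90^10 ≡ 12 (mod 121)
90^11 ≡ 112 (mod 121)
90^22 ≡ 81 (mod 121)
90^55 ≡ 120 (mod 121)
90^110 ≡ 1 (mod 121) ✓
Thus |⟨90⟩| = ord(90) = 110.
[(Z/121Z)^× : ⟨90⟩] = 110/110 = 1.

1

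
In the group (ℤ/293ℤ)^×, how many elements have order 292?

144

φ(293) = 293 − 1 = 292 = 2^2 · 73.
In a cyclic group of order 292, there are φ(d) elements of order d for each divisor d of 292, and zero for non-divisors.
292 = 2^2 · 73 divides 292, and φ(292) = 144.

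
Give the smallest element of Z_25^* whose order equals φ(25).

2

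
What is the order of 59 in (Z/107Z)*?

The order of 59 must divide φ(107) = 107 − 1 = 106 = 2 · 53.
Divisors of 106: 1, 2, 53, 106.
Test each divisor d:
59^1 ≡ 59
59^2 ≡ 57
59^53 ≡ 106
59^106 ≡ 1
Hence ord(59) = 106.

106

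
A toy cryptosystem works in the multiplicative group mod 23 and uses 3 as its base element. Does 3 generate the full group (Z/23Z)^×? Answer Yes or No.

No

φ(23) = 23 − 1 = 22 = 2 · 11.
It suffices to check that the order of 3 is not a proper divisor of 22: compute 3^(22/q) for q ∈ {2, 11}.
3^11 ≡ 1 (mod 23)  [q = 2: ≡ 1 ✗]
3^2 ≡ 9 (mod 23)  [q = 11: ≢ 1 ✓]
3^11 ≡ 1 shows ord(3) | 11, strictly less than φ(23); not a primitive root.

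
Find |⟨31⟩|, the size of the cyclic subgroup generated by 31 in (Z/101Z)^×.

25

ord(31) | φ(101) = 101 − 1 = 100 = 2^2 · 5^2.
Divisors of 100: 1, 2, 4, 5, 10, 20, 25, 50, 100.
Check 31^d mod 101 for each divisor in increasing order:
31^1 ≡ 31 (mod 101)
31^2 ≡ 52 (mod 101)
31^4 ≡ 78 (mod 101)
31^5 ≡ 95 (mod 101)
31^10 ≡ 36 (mod 101)
31^20 ≡ 84 (mod 101)
31^25 ≡ 1 (mod 101) ✓
Hence ord(31) = 25.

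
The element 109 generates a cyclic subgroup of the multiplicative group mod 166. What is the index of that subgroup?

2

ord(109) | φ(166) = φ(2)·φ(83) = 1·82 = 82 = 2 · 41.
Divisors of 82: 1, 2, 41, 82.
Check 109^d mod 166 for each divisor in increasing order:
109^1 ≡ 109 (mod 166)
109^2 ≡ 95 (mod 166)
109^41 ≡ 1 (mod 166) ✓
So ord_166(109) = 41, hence |⟨109⟩| = 41.
The index is φ(166) / ord(109) = 82 / 41 = 2.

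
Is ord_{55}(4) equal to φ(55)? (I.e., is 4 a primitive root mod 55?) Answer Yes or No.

No

55 = 5 · 11 is a product of two distinct odd primes, so (Z/55Z)^× ≅ (Z/5Z)^× × (Z/11Z)^× is not cyclic.
No primitive root modulo 55 exists; in particular 4 is not one.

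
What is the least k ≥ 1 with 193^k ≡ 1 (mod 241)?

40

Since 193 ∈ (Z/241Z)^×, its order divides φ(241) = 241 − 1 = 240 = 2^4 · 3 · 5.
Divisors of 240: 1, 2, 3, 4, 5, 6, 8, 10, 12, 15, 16, 20, 24, 30, 40, 48, 60, 80, 120, 240.
Compute 193^d (mod 241) for the divisors d until we hit 1:
193^1 ≡ 193
193^2 ≡ 135
193^3 ≡ 27
193^4 ≡ 150
193^5 ≡ 30
193^6 ≡ 6
193^8 ≡ 87
193^10 ≡ 177
193^12 ≡ 36
193^15 ≡ 8
193^16 ≡ 98
193^20 ≡ 240
193^24 ≡ 91
193^30 ≡ 64
193^40 ≡ 1
Therefore the multiplicative order of 193 modulo 241 is 40.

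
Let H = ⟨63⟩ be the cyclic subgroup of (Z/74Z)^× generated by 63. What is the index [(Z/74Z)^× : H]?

ord(63) | φ(74) = φ(2)·φ(37) = 1·36 = 36 = 2^2 · 3^2.
Divisors of 36: 1, 2, 3, 4, 6, 9, 12, 18, 36.
Evaluate successive powers at the divisors of 36:
63^1 ≡ 63 (mod 74)
63^2 ≡ 47 (mod 74)
63^3 ≡ 1 (mod 74) ✓
The order of 63 is 3, so the subgroup it generates has 3 elements.
The index is φ(74) / ord(63) = 36 / 3 = 12.

12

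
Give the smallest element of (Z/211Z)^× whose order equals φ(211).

2

φ(211) = 211 − 1 = 210 = 2 · 3 · 5 · 7.
g is a primitive root iff g^(210/q) ≢ 1 (mod 211) for each prime q ∈ {2, 3, 5, 7}.
g = 2: 2^105 ≡ 210; 2^70 ≡ 196; 2^42 ≡ 107; 2^30 ≡ 171 — none is 1, so 2 is a primitive root.
So 2 is the smallest generator of (Z/211Z)^×.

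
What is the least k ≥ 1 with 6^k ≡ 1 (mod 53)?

26

The order of 6 must divide φ(53) = 53 − 1 = 52 = 2^2 · 13.
Divisors of 52: 1, 2, 4, 13, 26, 52.
Evaluate successive powers at the divisors of 52:
6^1 ≡ 6
6^2 ≡ 36
6^4 ≡ 24
6^13 ≡ 52
6^26 ≡ 1
So ord_53(6) = 26.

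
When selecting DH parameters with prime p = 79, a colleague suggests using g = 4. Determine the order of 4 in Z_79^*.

The order of 4 must divide φ(79) = 79 − 1 = 78 = 2 · 3 · 13.
Divisors of 78: 1, 2, 3, 6, 13, 26, 39, 78.
Test each divisor d:
4^1 ≡ 4 (mod 79)
4^2 ≡ 16 (mod 79)
4^3 ≡ 64 (mod 79)
4^6 ≡ 67 (mod 79)
4^13 ≡ 23 (mod 79)
4^26 ≡ 55 (mod 79)
4^39 ≡ 1 (mod 79) ✓
Hence ord(4) = 39.

39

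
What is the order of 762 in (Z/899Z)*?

420

ord(762) | φ(899) = φ(29·31) = (29−1)·(31−1) = 28·30 = 840 = 2^3 · 3 · 5 · 7.
Divisors of 840: 1, 2, 3, 4, 5, 6, 7, 8, 10, 12, 14, 15, 20, 21, 24, 28, 30, 35, 40, 42, 56, 60, 70, 84, 105, 120, 140, 168, 210, 280, 420, 840.
Compute 762^d (mod 899) for the divisors d until we hit 1:
762^1 ≡ 762 (mod 899)
762^2 ≡ 789 (mod 899)
762^3 ≡ 686 (mod 899)
762^4 ≡ 413 (mod 899)
762^5 ≡ 56 (mod 899)
762^6 ≡ 419 (mod 899)
762^7 ≡ 133 (mod 899)
762^8 ≡ 658 (mod 899)
762^10 ≡ 439 (mod 899)
762^12 ≡ 256 (mod 899)
762^14 ≡ 608 (mod 899)
762^15 ≡ 311 (mod 899)
762^20 ≡ 335 (mod 899)
762^21 ≡ 853 (mod 899)
762^24 ≡ 808 (mod 899)
762^28 ≡ 175 (mod 899)
762^30 ≡ 528 (mod 899)
762^35 ≡ 800 (mod 899)
762^40 ≡ 749 (mod 899)
762^42 ≡ 318 (mod 899)
762^56 ≡ 59 (mod 899)
762^60 ≡ 94 (mod 899)
762^70 ≡ 811 (mod 899)
762^84 ≡ 436 (mod 899)
762^105 ≡ 621 (mod 899)
762^120 ≡ 745 (mod 899)
762^140 ≡ 552 (mod 899)
762^168 ≡ 407 (mod 899)
762^210 ≡ 869 (mod 899)
762^280 ≡ 842 (mod 899)
762^420 ≡ 1 (mod 899) ✓
Hence ord(762) = 420.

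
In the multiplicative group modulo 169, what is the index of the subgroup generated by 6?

1

ord(6) | φ(169) = φ(13^2) = 13·(13−1) = 156 = 2^2 · 3 · 13.
Divisors of 156: 1, 2, 3, 4, 6, 12, 13, 26, 39, 52, 78, 156.
Check 6^d mod 169 for each divisor in increasing order:
6^1 ≡ 6 (mod 169)
6^2 ≡ 36 (mod 169)
6^3 ≡ 47 (mod 169)
6^4 ≡ 113 (mod 169)
6^6 ≡ 12 (mod 169)
6^12 ≡ 144 (mod 169)
6^13 ≡ 19 (mod 169)
6^26 ≡ 23 (mod 169)
6^39 ≡ 99 (mod 169)
6^52 ≡ 22 (mod 169)
6^78 ≡ 168 (mod 169)
6^156 ≡ 1 (mod 169) ✓
Thus |⟨6⟩| = ord(6) = 156.
The index is φ(169) / ord(6) = 156 / 156 = 1.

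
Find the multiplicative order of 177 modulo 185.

12

By Lagrange's theorem, ord_185(177) divides φ(185) = φ(5·37) = (5−1)·(37−1) = 4·36 = 144 = 2^4 · 3^2.
Divisors of 144: 1, 2, 3, 4, 6, 8, 9, 12, 16, 18, 24, 36, 48, 72, 144.
Check 177^d mod 185 for each divisor in increasing order:
177^1 ≡ 177 (mod 185)
177^2 ≡ 64 (mod 185)
177^3 ≡ 43 (mod 185)
177^4 ≡ 26 (mod 185)
177^6 ≡ 184 (mod 185)
177^8 ≡ 121 (mod 185)
177^9 ≡ 142 (mod 185)
177^12 ≡ 1 (mod 185) ✓
Therefore the multiplicative order of 177 modulo 185 is 12.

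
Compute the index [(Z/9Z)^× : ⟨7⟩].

2

ord(7) | φ(9) = φ(3^2) = 3·(3−1) = 6 = 2 · 3.
Divisors of 6: 1, 2, 3, 6.
Compute 7^d (mod 9) for the divisors d until we hit 1:
7^1 ≡ 7 (mod 9)
7^2 ≡ 4 (mod 9)
7^3 ≡ 1 (mod 9) ✓
The order of 7 is 3, so the subgroup it generates has 3 elements.
The index is φ(9) / ord(7) = 6 / 3 = 2.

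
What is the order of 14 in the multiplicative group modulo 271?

135

The order of 14 must divide φ(271) = 271 − 1 = 270 = 2 · 3^3 · 5.
Divisors of 270: 1, 2, 3, 5, 6, 9, 10, 15, 18, 27, 30, 45, 54, 90, 135, 270.
Evaluate successive powers at the divisors of 270:
14^1 ≡ 14
14^2 ≡ 196
14^3 ≡ 34
14^5 ≡ 160
14^6 ≡ 72
14^9 ≡ 9
14^10 ≡ 126
14^15 ≡ 106
14^18 ≡ 81
14^27 ≡ 187
14^30 ≡ 125
14^45 ≡ 242
14^54 ≡ 10
14^90 ≡ 28
14^135 ≡ 1
So ord_271(14) = 135.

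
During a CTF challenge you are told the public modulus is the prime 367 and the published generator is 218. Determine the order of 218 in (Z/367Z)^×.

366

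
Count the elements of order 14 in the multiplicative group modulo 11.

0

φ(11) = 11 − 1 = 10 = 2 · 5.
(Z/11Z)^× is cyclic (|G| = 10); a cyclic group of order m has exactly φ(d) elements of each order d | m, and none otherwise.
Since 14 ∤ 10, the count is 0.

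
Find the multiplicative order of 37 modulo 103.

34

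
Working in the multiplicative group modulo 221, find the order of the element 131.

16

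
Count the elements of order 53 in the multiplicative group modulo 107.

φ(107) = 107 − 1 = 106 = 2 · 53.
In a cyclic group of order 106, there are φ(d) elements of order d for each divisor d of 106, and zero for non-divisors.
53 | 106, and φ(53) = 53 − 1 = 52.

52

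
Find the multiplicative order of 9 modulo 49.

21

Since 9 ∈ (Z/49Z)^×, its order divides φ(49) = φ(7^2) = 7·(7−1) = 42 = 2 · 3 · 7.
Divisors of 42: 1, 2, 3, 6, 7, 14, 21, 42.
Test each divisor d:
9^1 ≡ 9
9^2 ≡ 32
9^3 ≡ 43
9^6 ≡ 36
9^7 ≡ 30
9^14 ≡ 18
9^21 ≡ 1
So ord_49(9) = 21.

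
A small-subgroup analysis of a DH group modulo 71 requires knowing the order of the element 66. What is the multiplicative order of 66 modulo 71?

ord(66) | φ(71) = 71 − 1 = 70 = 2 · 5 · 7.
Divisors of 70: 1, 2, 5, 7, 10, 14, 35, 70.
Test each divisor d:
66^1 ≡ 66 (mod 71)
66^2 ≡ 25 (mod 71)
66^5 ≡ 70 (mod 71)
66^7 ≡ 46 (mod 71)
66^10 ≡ 1 (mod 71) ✓
The smallest such exponent is 10, so the order of 66 is 10.

10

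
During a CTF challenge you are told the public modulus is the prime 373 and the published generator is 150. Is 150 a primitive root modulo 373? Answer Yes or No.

Yes

φ(373) = 373 − 1 = 372 = 2^2 · 3 · 31.
Test 150^(372/q) mod 373 for each prime factor q of 372:
150^186 ≡ 372 (mod 373)  [q = 2: ≢ 1 ✓]
150^124 ≡ 284 (mod 373)  [q = 3: ≢ 1 ✓]
150^12 ≡ 318 (mod 373)  [q = 31: ≢ 1 ✓]
Every test exponent gives a nontrivial residue, hence 150 generates the full group.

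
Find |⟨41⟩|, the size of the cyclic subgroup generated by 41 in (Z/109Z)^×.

By Lagrange's theorem, ord_109(41) divides φ(109) = 109 − 1 = 108 = 2^2 · 3^3.
Divisors of 108: 1, 2, 3, 4, 6, 9, 12, 18, 27, 36, 54, 108.
Test each divisor d:
41^1 ≡ 41 (mod 109)
41^2 ≡ 46 (mod 109)
41^3 ≡ 33 (mod 109)
41^4 ≡ 45 (mod 109)
41^6 ≡ 108 (mod 109)
41^9 ≡ 76 (mod 109)
41^12 ≡ 1 (mod 109) ✓
Therefore the multiplicative order of 41 modulo 109 is 12.

12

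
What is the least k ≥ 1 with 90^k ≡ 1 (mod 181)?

By Lagrange's theorem, ord_181(90) divides φ(181) = 181 − 1 = 180 = 2^2 · 3^2 · 5.
Divisors of 180: 1, 2, 3, 4, 5, 6, 9, 10, 12, 15, 18, 20, 30, 36, 45, 60, 90, 180.
Test each divisor d:
90^1 ≡ 90
90^2 ≡ 136
90^3 ≡ 113
90^4 ≡ 34
90^5 ≡ 164
90^6 ≡ 99
90^9 ≡ 146
90^10 ≡ 108
90^12 ≡ 27
90^15 ≡ 155
90^18 ≡ 139
90^20 ≡ 80
90^30 ≡ 133
90^36 ≡ 135
90^45 ≡ 162
90^60 ≡ 132
90^90 ≡ 180
90^180 ≡ 1
The smallest such exponent is 180, so the order of 90 is 180.

180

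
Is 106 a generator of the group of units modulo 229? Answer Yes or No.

No

φ(229) = 229 − 1 = 228 = 2^2 · 3 · 19.
An element g generates (Z/229Z)^× iff g^(228/q) ≢ 1 (mod 229) for each prime q ∈ {2, 3, 19}.
106^114 ≡ 228 (mod 229)  [q = 2: ≢ 1 ✓]
106^76 ≡ 1 (mod 229)  [q = 3: ≡ 1 ✗]
106^12 ≡ 165 (mod 229)  [q = 19: ≢ 1 ✓]
The check at q = 3 fails, so 106 generates a proper subgroup.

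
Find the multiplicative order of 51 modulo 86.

14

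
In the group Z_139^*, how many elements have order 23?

φ(139) = 139 − 1 = 138 = 2 · 3 · 23.
Since (Z/139Z)^× is cyclic of order 138, the number of elements of order d is φ(d) when d | 138 and 0 otherwise.
23 | 138, and φ(23) = 23 − 1 = 22.

22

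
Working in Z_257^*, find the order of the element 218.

The order of 218 must divide φ(257) = 257 − 1 = 256 = 2^8.
Divisors of 256: 1, 2, 4, 8, 16, 32, 64, 128, 256.
Check 218^d mod 257 for each divisor in increasing order:
218^1 ≡ 218 (mod 257)
218^2 ≡ 236 (mod 257)
218^4 ≡ 184 (mod 257)
218^8 ≡ 189 (mod 257)
218^16 ≡ 255 (mod 257)
218^32 ≡ 4 (mod 257)
218^64 ≡ 16 (mod 257)
218^128 ≡ 256 (mod 257)
218^256 ≡ 1 (mod 257) ✓
Hence ord(218) = 256.

256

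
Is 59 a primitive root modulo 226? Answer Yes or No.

φ(226) = φ(2)·φ(113) = 1·112 = 112 = 2^4 · 7.
It suffices to check that the order of 59 is not a proper divisor of 112: compute 59^(112/q) for q ∈ {2, 7}.
59^56 ≡ 225 (mod 226)  [q = 2: ≢ 1 ✓]
59^16 ≡ 49 (mod 226)  [q = 7: ≢ 1 ✓]
All checks pass, so 59 has order 112 and is a primitive root modulo 226.

Yes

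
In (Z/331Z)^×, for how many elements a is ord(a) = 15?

8

φ(331) = 331 − 1 = 330 = 2 · 3 · 5 · 11.
(Z/331Z)^× is cyclic (|G| = 330); a cyclic group of order m has exactly φ(d) elements of each order d | m, and none otherwise.
15 = 3 · 5 divides 330, and φ(15) = 8.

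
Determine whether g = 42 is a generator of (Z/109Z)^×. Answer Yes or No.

φ(109) = 109 − 1 = 108 = 2^2 · 3^3.
Test 42^(108/q) mod 109 for each prime factor q of 108:
42^54 ≡ 108 (mod 109)  [q = 2: ≢ 1 ✓]
42^36 ≡ 45 (mod 109)  [q = 3: ≢ 1 ✓]
Every test exponent gives a nontrivial residue, hence 42 generates the full group.

Yes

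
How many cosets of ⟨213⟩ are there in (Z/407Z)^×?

4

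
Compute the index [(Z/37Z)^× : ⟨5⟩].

1

ord(5) | φ(37) = 37 − 1 = 36 = 2^2 · 3^2.
Divisors of 36: 1, 2, 3, 4, 6, 9, 12, 18, 36.
Check 5^d mod 37 for each divisor in increasing order:
5^1 ≡ 5 (mod 37)
5^2 ≡ 25 (mod 37)
5^3 ≡ 14 (mod 37)
5^4 ≡ 33 (mod 37)
5^6 ≡ 11 (mod 37)
5^9 ≡ 6 (mod 37)
5^12 ≡ 10 (mod 37)
5^18 ≡ 36 (mod 37)
5^36 ≡ 1 (mod 37) ✓
So ord_37(5) = 36, hence |⟨5⟩| = 36.
Index = |(Z/37Z)^×| / |⟨5⟩| = 36 / 36 = 1.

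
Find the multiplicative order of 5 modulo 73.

72

The order of 5 must divide φ(73) = 73 − 1 = 72 = 2^3 · 3^2.
Divisors of 72: 1, 2, 3, 4, 6, 8, 9, 12, 18, 24, 36, 72.
Test each divisor d:
5^1 ≡ 5
5^2 ≡ 25
5^3 ≡ 52
5^4 ≡ 41
5^6 ≡ 3
5^8 ≡ 2
5^9 ≡ 10
5^12 ≡ 9
5^18 ≡ 27
5^24 ≡ 8
5^36 ≡ 72
5^72 ≡ 1
So ord_73(5) = 72.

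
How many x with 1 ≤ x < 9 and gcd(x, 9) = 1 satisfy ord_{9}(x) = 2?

1

φ(9) = φ(3^2) = 3·(3−1) = 6 = 2 · 3.
Since (Z/9Z)^× is cyclic of order 6, the number of elements of order d is φ(d) when d | 6 and 0 otherwise.
2 | 6, and φ(2) = 2 − 1 = 1.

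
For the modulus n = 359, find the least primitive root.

7

φ(359) = 359 − 1 = 358 = 2 · 179.
Test candidates g = 2, 3, … against the prime factors q ∈ {2, 179} of φ(359): g is a generator iff g^(358/q) ≢ 1 for every such q.
g = 2: 2^179 ≡ 1 — hits 1, so not a primitive root.
g = 3: 3^179 ≡ 1 — hits 1, so not a primitive root.
g = 4: 4^179 ≡ 1 — hits 1, so not a primitive root.
g = 5: 5^179 ≡ 1 — hits 1, so not a primitive root.
g = 6: 6^179 ≡ 1 — hits 1, so not a primitive root.
g = 7: 7^179 ≡ 358; 7^2 ≡ 49 — none is 1, so 7 is a primitive root.
The smallest primitive root modulo 359 is 7.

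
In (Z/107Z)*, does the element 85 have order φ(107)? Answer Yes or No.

φ(107) = 107 − 1 = 106 = 2 · 53.
An element g generates (Z/107Z)^× iff g^(106/q) ≢ 1 (mod 107) for each prime q ∈ {2, 53}.
85^53 ≡ 1 (mod 107)  [q = 2: ≡ 1 ✗]
85^2 ≡ 56 (mod 107)  [q = 53: ≢ 1 ✓]
Since 85^53 ≡ 1, the order of 85 divides 53 < 106, so 85 is not a primitive root.

No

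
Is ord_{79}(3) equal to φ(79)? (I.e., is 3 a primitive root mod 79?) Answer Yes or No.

Yes

φ(79) = 79 − 1 = 78 = 2 · 3 · 13.
It suffices to check that the order of 3 is not a proper divisor of 78: compute 3^(78/q) for q ∈ {2, 3, 13}.
3^39 ≡ 78 (mod 79)  [q = 2: ≢ 1 ✓]
3^26 ≡ 23 (mod 79)  [q = 3: ≢ 1 ✓]
3^6 ≡ 18 (mod 79)  [q = 13: ≢ 1 ✓]
Every test exponent gives a nontrivial residue, hence 3 generates the full group.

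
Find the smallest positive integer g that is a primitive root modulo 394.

φ(394) = φ(2)·φ(197) = 1·196 = 196 = 2^2 · 7^2.
g is a primitive root iff g^(196/q) ≢ 1 (mod 394) for each prime q ∈ {2, 7}.
g = 2: gcd(2, 394) = 2 > 1, not a unit — skip.
g = 3: 3^98 ≡ 393; 3^28 ≡ 233 — none is 1, so 3 is a primitive root.
The smallest primitive root modulo 394 is 3.

3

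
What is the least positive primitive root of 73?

φ(73) = 73 − 1 = 72 = 2^3 · 3^2.
Test candidates g = 2, 3, … against the prime factors q ∈ {2, 3} of φ(73): g is a generator iff g^(72/q) ≢ 1 for every such q.
g = 2: 2^36 ≡ 1 — hits 1, so not a primitive root.
g = 3: 3^36 ≡ 1 — hits 1, so not a primitive root.
g = 4: 4^36 ≡ 1 — hits 1, so not a primitive root.
g = 5: 5^36 ≡ 72; 5^24 ≡ 8 — none is 1, so 5 is a primitive root.
Hence the least primitive root of 73 is 5.

5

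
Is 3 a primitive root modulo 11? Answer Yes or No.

No

φ(11) = 11 − 1 = 10 = 2 · 5.
3 is a primitive root mod 11 iff 3^(φ(11)/q) ≢ 1 for every prime q | φ(11), i.e. q ∈ {2, 5}.
3^5 ≡ 1 (mod 11)  [q = 2: ≡ 1 ✗]
3^2 ≡ 9 (mod 11)  [q = 5: ≢ 1 ✓]
3^5 ≡ 1 shows ord(3) | 5, strictly less than φ(11); not a primitive root.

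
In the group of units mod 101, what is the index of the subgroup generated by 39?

Since 39 ∈ (Z/101Z)^×, its order divides φ(101) = 101 − 1 = 100 = 2^2 · 5^2.
Divisors of 100: 1, 2, 4, 5, 10, 20, 25, 50, 100.
Compute 39^d (mod 101) for the divisors d until we hit 1:
39^1 ≡ 39
39^2 ≡ 6
39^4 ≡ 36
39^5 ≡ 91
39^10 ≡ 100
39^20 ≡ 1
So ord_101(39) = 20, hence |⟨39⟩| = 20.
The index is φ(101) / ord(39) = 100 / 20 = 5.

5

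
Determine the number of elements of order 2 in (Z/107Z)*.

1

φ(107) = 107 − 1 = 106 = 2 · 53.
(Z/107Z)^× is cyclic (|G| = 106); a cyclic group of order m has exactly φ(d) elements of each order d | m, and none otherwise.
2 | 106, and φ(2) = 2 − 1 = 1.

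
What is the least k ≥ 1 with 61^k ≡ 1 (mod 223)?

ord(61) | φ(223) = 223 − 1 = 222 = 2 · 3 · 37.
Divisors of 222: 1, 2, 3, 6, 37, 74, 111, 222.
Evaluate successive powers at the divisors of 222:
61^1 ≡ 61
61^2 ≡ 153
61^3 ≡ 190
61^6 ≡ 197
61^37 ≡ 184
61^74 ≡ 183
61^111 ≡ 222
61^222 ≡ 1
Therefore the multiplicative order of 61 modulo 223 is 222.

222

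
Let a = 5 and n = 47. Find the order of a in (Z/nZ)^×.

46

The order of 5 must divide φ(47) = 47 − 1 = 46 = 2 · 23.
Divisors of 46: 1, 2, 23, 46.
Compute 5^d (mod 47) for the divisors d until we hit 1:
5^1 ≡ 5 (mod 47)
5^2 ≡ 25 (mod 47)
5^23 ≡ 46 (mod 47)
5^46 ≡ 1 (mod 47) ✓
Therefore the multiplicative order of 5 modulo 47 is 46.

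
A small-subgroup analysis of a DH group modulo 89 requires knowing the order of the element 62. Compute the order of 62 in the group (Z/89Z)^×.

ord(62) | φ(89) = 89 − 1 = 88 = 2^3 · 11.
Divisors of 88: 1, 2, 4, 8, 11, 22, 44, 88.
Compute 62^d (mod 89) for the divisors d until we hit 1:
62^1 ≡ 62 (mod 89)
62^2 ≡ 17 (mod 89)
62^4 ≡ 22 (mod 89)
62^8 ≡ 39 (mod 89)
62^11 ≡ 77 (mod 89)
62^22 ≡ 55 (mod 89)
62^44 ≡ 88 (mod 89)
62^88 ≡ 1 (mod 89) ✓
Therefore the multiplicative order of 62 modulo 89 is 88.

88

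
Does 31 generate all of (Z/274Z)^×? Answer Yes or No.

Yes

φ(274) = φ(2)·φ(137) = 1·136 = 136 = 2^3 · 17.
31 is a primitive root mod 274 iff 31^(φ(274)/q) ≢ 1 for every prime q | φ(274), i.e. q ∈ {2, 17}.
31^68 ≡ 273 (mod 274)  [q = 2: ≢ 1 ✓]
31^8 ≡ 153 (mod 274)  [q = 17: ≢ 1 ✓]
All checks pass, so 31 has order 136 and is a primitive root modulo 274.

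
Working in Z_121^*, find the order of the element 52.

110

By Lagrange's theorem, ord_121(52) divides φ(121) = φ(11^2) = 11·(11−1) = 110 = 2 · 5 · 11.
Divisors of 110: 1, 2, 5, 10, 11, 22, 55, 110.
Check 52^d mod 121 for each divisor in increasing order:
52^1 ≡ 52 (mod 121)
52^2 ≡ 42 (mod 121)
52^5 ≡ 10 (mod 121)
52^10 ≡ 100 (mod 121)
52^11 ≡ 118 (mod 121)
52^22 ≡ 9 (mod 121)
52^55 ≡ 120 (mod 121)
52^110 ≡ 1 (mod 121) ✓
Hence ord(52) = 110.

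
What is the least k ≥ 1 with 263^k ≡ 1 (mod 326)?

81

ord(263) | φ(326) = φ(2)·φ(163) = 1·162 = 162 = 2 · 3^4.
Divisors of 162: 1, 2, 3, 6, 9, 18, 27, 54, 81, 162.
Check 263^d mod 326 for each divisor in increasing order:
263^1 ≡ 263 (mod 326)
263^2 ≡ 57 (mod 326)
263^3 ≡ 321 (mod 326)
263^6 ≡ 25 (mod 326)
263^9 ≡ 201 (mod 326)
263^18 ≡ 303 (mod 326)
263^27 ≡ 267 (mod 326)
263^54 ≡ 221 (mod 326)
263^81 ≡ 1 (mod 326) ✓
So ord_326(263) = 81.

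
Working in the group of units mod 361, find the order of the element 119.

The order of 119 must divide φ(361) = φ(19^2) = 19·(19−1) = 342 = 2 · 3^2 · 19.
Divisors of 342: 1, 2, 3, 6, 9, 18, 19, 38, 57, 114, 171, 342.
Test each divisor d:
119^1 ≡ 119 (mod 361)
119^2 ≡ 82 (mod 361)
119^3 ≡ 11 (mod 361)
119^6 ≡ 121 (mod 361)
119^9 ≡ 248 (mod 361)
119^18 ≡ 134 (mod 361)
119^19 ≡ 62 (mod 361)
119^38 ≡ 234 (mod 361)
119^57 ≡ 68 (mod 361)
119^114 ≡ 292 (mod 361)
119^171 ≡ 1 (mod 361) ✓
So ord_361(119) = 171.

171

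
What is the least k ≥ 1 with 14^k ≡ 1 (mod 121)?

55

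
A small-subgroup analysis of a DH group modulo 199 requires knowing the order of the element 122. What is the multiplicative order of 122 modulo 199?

99

Since 122 ∈ (Z/199Z)^×, its order divides φ(199) = 199 − 1 = 198 = 2 · 3^2 · 11.
Divisors of 198: 1, 2, 3, 6, 9, 11, 18, 22, 33, 66, 99, 198.
Test each divisor d:
122^1 ≡ 122 (mod 199)
122^2 ≡ 158 (mod 199)
122^3 ≡ 172 (mod 199)
122^6 ≡ 132 (mod 199)
122^9 ≡ 18 (mod 199)
122^11 ≡ 58 (mod 199)
122^18 ≡ 125 (mod 199)
122^22 ≡ 180 (mod 199)
122^33 ≡ 92 (mod 199)
122^66 ≡ 106 (mod 199)
122^99 ≡ 1 (mod 199) ✓
Therefore the multiplicative order of 122 modulo 199 is 99.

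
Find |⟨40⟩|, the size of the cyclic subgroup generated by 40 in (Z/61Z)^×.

12

Since 40 ∈ (Z/61Z)^×, its order divides φ(61) = 61 − 1 = 60 = 2^2 · 3 · 5.
Divisors of 60: 1, 2, 3, 4, 5, 6, 10, 12, 15, 20, 30, 60.
Test each divisor d:
40^1 ≡ 40 (mod 61)
40^2 ≡ 14 (mod 61)
40^3 ≡ 11 (mod 61)
40^4 ≡ 13 (mod 61)
40^5 ≡ 32 (mod 61)
40^6 ≡ 60 (mod 61)
40^10 ≡ 48 (mod 61)
40^12 ≡ 1 (mod 61) ✓
So ord_61(40) = 12.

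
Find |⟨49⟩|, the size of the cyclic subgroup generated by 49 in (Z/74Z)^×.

Since 49 ∈ (Z/74Z)^×, its order divides φ(74) = φ(2)·φ(37) = 1·36 = 36 = 2^2 · 3^2.
Divisors of 36: 1, 2, 3, 4, 6, 9, 12, 18, 36.
Compute 49^d (mod 74) for the divisors d until we hit 1:
49^1 ≡ 49 (mod 74)
49^2 ≡ 33 (mod 74)
49^3 ≡ 63 (mod 74)
49^4 ≡ 53 (mod 74)
49^6 ≡ 47 (mod 74)
49^9 ≡ 1 (mod 74) ✓
The smallest such exponent is 9, so the order of 49 is 9.

9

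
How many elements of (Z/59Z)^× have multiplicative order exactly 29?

28

φ(59) = 59 − 1 = 58 = 2 · 29.
In a cyclic group of order 58, there are φ(d) elements of order d for each divisor d of 58, and zero for non-divisors.
29 | 58, and φ(29) = 29 − 1 = 28.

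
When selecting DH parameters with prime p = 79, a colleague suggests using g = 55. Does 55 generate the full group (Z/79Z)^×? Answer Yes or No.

φ(79) = 79 − 1 = 78 = 2 · 3 · 13.
It suffices to check that the order of 55 is not a proper divisor of 78: compute 55^(78/q) for q ∈ {2, 3, 13}.
55^39 ≡ 1 (mod 79)  [q = 2: ≡ 1 ✗]
55^26 ≡ 23 (mod 79)  [q = 3: ≢ 1 ✓]
55^6 ≡ 1 (mod 79)  [q = 13: ≡ 1 ✗]
The check at q = 2 fails, so 55 generates a proper subgroup.

No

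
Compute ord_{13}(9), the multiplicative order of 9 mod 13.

3

ord(9) | φ(13) = 13 − 1 = 12 = 2^2 · 3.
Divisors of 12: 1, 2, 3, 4, 6, 12.
Test each divisor d:
9^1 ≡ 9 (mod 13)
9^2 ≡ 3 (mod 13)
9^3 ≡ 1 (mod 13) ✓
Hence ord(9) = 3.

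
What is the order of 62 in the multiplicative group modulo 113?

56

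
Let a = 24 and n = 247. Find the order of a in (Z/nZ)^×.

The order of 24 must divide φ(247) = φ(13·19) = (13−1)·(19−1) = 12·18 = 216 = 2^3 · 3^3.
Divisors of 216: 1, 2, 3, 4, 6, 8, 9, 12, 18, 24, 27, 36, 54, 72, 108, 216.
Check 24^d mod 247 for each divisor in increasing order:
24^1 ≡ 24
24^2 ≡ 82
24^3 ≡ 239
24^4 ≡ 55
24^6 ≡ 64
24^8 ≡ 61
24^9 ≡ 229
24^12 ≡ 144
24^18 ≡ 77
24^24 ≡ 235
24^27 ≡ 96
24^36 ≡ 1
Hence ord(24) = 36.

36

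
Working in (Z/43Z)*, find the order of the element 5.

42

Since 5 ∈ (Z/43Z)^×, its order divides φ(43) = 43 − 1 = 42 = 2 · 3 · 7.
Divisors of 42: 1, 2, 3, 6, 7, 14, 21, 42.
Test each divisor d:
5^1 ≡ 5
5^2 ≡ 25
5^3 ≡ 39
5^6 ≡ 16
5^7 ≡ 37
5^14 ≡ 36
5^21 ≡ 42
5^42 ≡ 1
The smallest such exponent is 42, so the order of 5 is 42.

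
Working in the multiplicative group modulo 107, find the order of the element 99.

ord(99) | φ(107) = 107 − 1 = 106 = 2 · 53.
Divisors of 106: 1, 2, 53, 106.
Evaluate successive powers at the divisors of 106:
99^1 ≡ 99
99^2 ≡ 64
99^53 ≡ 1
Therefore the multiplicative order of 99 modulo 107 is 53.

53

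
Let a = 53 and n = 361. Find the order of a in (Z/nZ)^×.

342

By Lagrange's theorem, ord_361(53) divides φ(361) = φ(19^2) = 19·(19−1) = 342 = 2 · 3^2 · 19.
Divisors of 342: 1, 2, 3, 6, 9, 18, 19, 38, 57, 114, 171, 342.
Test each divisor d:
53^1 ≡ 53 (mod 361)
53^2 ≡ 282 (mod 361)
53^3 ≡ 145 (mod 361)
53^6 ≡ 87 (mod 361)
53^9 ≡ 341 (mod 361)
53^18 ≡ 39 (mod 361)
53^19 ≡ 262 (mod 361)
53^38 ≡ 54 (mod 361)
53^57 ≡ 69 (mod 361)
53^114 ≡ 68 (mod 361)
53^171 ≡ 360 (mod 361)
53^342 ≡ 1 (mod 361) ✓
The smallest such exponent is 342, so the order of 53 is 342.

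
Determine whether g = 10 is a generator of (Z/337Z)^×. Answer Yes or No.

Yes

φ(337) = 337 − 1 = 336 = 2^4 · 3 · 7.
10 is a primitive root mod 337 iff 10^(φ(337)/q) ≢ 1 for every prime q | φ(337), i.e. q ∈ {2, 3, 7}.
10^168 ≡ 336 (mod 337)  [q = 2: ≢ 1 ✓]
10^112 ≡ 128 (mod 337)  [q = 3: ≢ 1 ✓]
10^48 ≡ 175 (mod 337)  [q = 7: ≢ 1 ✓]
All checks pass, so 10 has order 336 and is a primitive root modulo 337.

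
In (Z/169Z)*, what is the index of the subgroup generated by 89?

13

Since 89 ∈ (Z/169Z)^×, its order divides φ(169) = φ(13^2) = 13·(13−1) = 156 = 2^2 · 3 · 13.
Divisors of 156: 1, 2, 3, 4, 6, 12, 13, 26, 39, 52, 78, 156.
Compute 89^d (mod 169) for the divisors d until we hit 1:
89^1 ≡ 89
89^2 ≡ 147
89^3 ≡ 70
89^4 ≡ 146
89^6 ≡ 168
89^12 ≡ 1
Thus |⟨89⟩| = ord(89) = 12.
The index is φ(169) / ord(89) = 156 / 12 = 13.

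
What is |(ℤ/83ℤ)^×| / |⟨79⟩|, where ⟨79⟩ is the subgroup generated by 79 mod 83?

1

Since 79 ∈ (Z/83Z)^×, its order divides φ(83) = 83 − 1 = 82 = 2 · 41.
Divisors of 82: 1, 2, 41, 82.
Compute 79^d (mod 83) for the divisors d until we hit 1:
79^1 ≡ 79 (mod 83)
79^2 ≡ 16 (mod 83)
79^41 ≡ 82 (mod 83)
79^82 ≡ 1 (mod 83) ✓
So ord_83(79) = 82, hence |⟨79⟩| = 82.
The index is φ(83) / ord(79) = 82 / 82 = 1.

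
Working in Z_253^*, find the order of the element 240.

110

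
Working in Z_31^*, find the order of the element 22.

30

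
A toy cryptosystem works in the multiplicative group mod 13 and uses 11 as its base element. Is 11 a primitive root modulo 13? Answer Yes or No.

Yes

φ(13) = 13 − 1 = 12 = 2^2 · 3.
Test 11^(12/q) mod 13 for each prime factor q of 12:
11^6 ≡ 12 (mod 13)  [q = 2: ≢ 1 ✓]
11^4 ≡ 3 (mod 13)  [q = 3: ≢ 1 ✓]
Every test exponent gives a nontrivial residue, hence 11 generates the full group.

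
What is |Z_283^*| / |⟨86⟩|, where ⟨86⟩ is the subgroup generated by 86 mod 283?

Since 86 ∈ (Z/283Z)^×, its order divides φ(283) = 283 − 1 = 282 = 2 · 3 · 47.
Divisors of 282: 1, 2, 3, 6, 47, 94, 141, 282.
Test each divisor d:
86^1 ≡ 86 (mod 283)
86^2 ≡ 38 (mod 283)
86^3 ≡ 155 (mod 283)
86^6 ≡ 253 (mod 283)
86^47 ≡ 1 (mod 283) ✓
Thus |⟨86⟩| = ord(86) = 47.
The index is φ(283) / ord(86) = 282 / 47 = 6.

6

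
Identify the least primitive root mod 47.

φ(47) = 47 − 1 = 46 = 2 · 23.
Test candidates g = 2, 3, … against the prime factors q ∈ {2, 23} of φ(47): g is a generator iff g^(46/q) ≢ 1 for every such q.
g = 2: 2^23 ≡ 1 — hits 1, so not a primitive root.
g = 3: 3^23 ≡ 1 — hits 1, so not a primitive root.
g = 4: 4^23 ≡ 1 — hits 1, so not a primitive root.
g = 5: 5^23 ≡ 46; 5^2 ≡ 25 — none is 1, so 5 is a primitive root.
The smallest primitive root modulo 47 is 5.

5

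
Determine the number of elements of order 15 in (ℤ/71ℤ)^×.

0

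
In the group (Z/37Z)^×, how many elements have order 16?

φ(37) = 37 − 1 = 36 = 2^2 · 3^2.
In a cyclic group of order 36, there are φ(d) elements of order d for each divisor d of 36, and zero for non-divisors.
Here 36 is not a multiple of 16, so there are no elements of order 16.

0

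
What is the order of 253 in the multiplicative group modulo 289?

Since 253 ∈ (Z/289Z)^×, its order divides φ(289) = φ(17^2) = 17·(17−1) = 272 = 2^4 · 17.
Divisors of 272: 1, 2, 4, 8, 16, 17, 34, 68, 136, 272.
Compute 253^d (mod 289) for the divisors d until we hit 1:
253^1 ≡ 253 (mod 289)
253^2 ≡ 140 (mod 289)
253^4 ≡ 237 (mod 289)
253^8 ≡ 103 (mod 289)
253^16 ≡ 205 (mod 289)
253^17 ≡ 134 (mod 289)
253^34 ≡ 38 (mod 289)
253^68 ≡ 288 (mod 289)
253^136 ≡ 1 (mod 289) ✓
So ord_289(253) = 136.

136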